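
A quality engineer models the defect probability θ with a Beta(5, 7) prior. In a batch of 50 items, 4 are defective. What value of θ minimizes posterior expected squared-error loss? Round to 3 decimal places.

0.145

Posterior: Beta(5+4, 7+46) = Beta(9, 53).
Mode = (9−1)/(9+53−2) = 8/60 = 0.133.
Mean = 9/(9+53) = 9/62 = 0.145.
Squared-error loss ⇒ the optimal estimator is the posterior mean.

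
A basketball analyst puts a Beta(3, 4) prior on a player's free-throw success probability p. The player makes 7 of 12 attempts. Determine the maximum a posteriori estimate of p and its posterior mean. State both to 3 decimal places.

Posterior: Beta(3+7, 4+5) = Beta(10, 9).
Mode = (10−1)/(10+9−2) = 9/17 = 0.529.
Mean = 10/(10+9) = 10/19 = 0.526.
The posterior is left-skewed, so the mode exceeds the mean.

MAP: 0.529. Posterior mean: 0.526.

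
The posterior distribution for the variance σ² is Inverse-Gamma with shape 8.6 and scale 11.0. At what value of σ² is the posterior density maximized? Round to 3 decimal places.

1.146

Mode = β/(α+1) = 11.0/9.6 = 1.146.
Mean = β/(α−1) = 11.0/7.6 = 1.447.
This is the posterior mode — the MAP estimate.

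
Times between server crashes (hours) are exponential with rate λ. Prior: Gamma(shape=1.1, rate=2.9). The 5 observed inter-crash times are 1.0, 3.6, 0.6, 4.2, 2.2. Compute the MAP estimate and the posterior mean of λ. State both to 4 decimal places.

MAP = 0.3517, posterior mean = 0.4207

Σ times = 11.6. Posterior: Gamma(shape = 1.1+5 = 6.1, rate = 2.9+11.6 = 14.5).
Mode = (α−1)/β = 5.1/14.5 = 0.3517.
Mean = α/β = 6.1/14.5 = 0.4207.
The mean is pulled above the mode by the posterior's right skew.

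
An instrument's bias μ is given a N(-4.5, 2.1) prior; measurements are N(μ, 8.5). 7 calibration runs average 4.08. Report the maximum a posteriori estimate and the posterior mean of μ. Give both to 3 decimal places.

MAP: 0.936. Posterior mean: 0.936.

Posterior for μ is Normal. Precision-weighted mean: (1/2.1·-4.5 + 7/8.5·4.08) / (1/2.1 + 7/8.5) = 0.936.
A Normal posterior is symmetric, so mode = mean.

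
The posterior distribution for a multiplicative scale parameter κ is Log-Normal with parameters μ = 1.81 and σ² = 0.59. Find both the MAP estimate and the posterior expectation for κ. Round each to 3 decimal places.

Mode = exp(μ − σ²) = exp(1.22) = 3.387.
Mean = exp(μ + σ²/2) = exp(2.105) = 8.207.
Mean > mode: the posterior has a right tail.

MAP estimate = 3.387, posterior expectation = 8.207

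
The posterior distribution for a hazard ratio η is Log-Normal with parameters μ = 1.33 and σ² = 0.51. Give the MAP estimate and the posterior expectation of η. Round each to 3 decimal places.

η_MAP = 2.270, E[η|data] = 4.879

Mode = exp(μ − σ²) = exp(0.82) = 2.270.
Mean = exp(μ + σ²/2) = exp(1.585) = 4.879.
Right-skewed posterior ⇒ mode < mean.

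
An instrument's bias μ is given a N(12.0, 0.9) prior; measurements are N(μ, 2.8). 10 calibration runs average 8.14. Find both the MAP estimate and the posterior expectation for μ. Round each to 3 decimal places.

Posterior for μ is Normal. Precision-weighted mean: (1/0.9·12.0 + 10/2.8·8.14) / (1/0.9 + 10/2.8) = 9.056.
A Normal posterior is symmetric, so mode = mean.

MAP = 9.056; posterior mean = 9.056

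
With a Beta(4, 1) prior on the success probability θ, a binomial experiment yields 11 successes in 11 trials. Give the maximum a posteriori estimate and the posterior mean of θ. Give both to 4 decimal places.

MAP: 1.0000. Posterior mean: 0.9375.

Posterior: Beta(4+11, 1+0) = Beta(15, 1).
Since β = 1 ≤ 1 and α > 1, the Beta density is monotone increasing on [0,1]; the mode is at 1.
Mean = 15/(15+1) = 0.9375.
Left-skewed posterior ⇒ mean < mode.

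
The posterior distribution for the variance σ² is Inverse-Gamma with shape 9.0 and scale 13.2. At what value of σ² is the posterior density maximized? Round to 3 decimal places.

Mode = β/(α+1) = 13.2/10.0 = 1.320.
Mean = β/(α−1) = 13.2/8.0 = 1.650.
This is the posterior mode — the MAP estimate.

1.320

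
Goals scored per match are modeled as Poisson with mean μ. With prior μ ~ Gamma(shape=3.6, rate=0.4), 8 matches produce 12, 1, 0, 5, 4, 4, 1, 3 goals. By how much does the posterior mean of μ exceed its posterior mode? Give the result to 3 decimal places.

Σ counts = 30. Posterior: Gamma(shape = 3.6+30 = 33.6, rate = 0.4+8 = 8.4).
Mode = (α−1)/β = 32.6/8.4 = 3.881.
Mean = α/β = 33.6/8.4 = 4.000.
Difference = 4.000 − 3.881 = 0.119.
Mean > mode: the posterior has a right tail.

0.119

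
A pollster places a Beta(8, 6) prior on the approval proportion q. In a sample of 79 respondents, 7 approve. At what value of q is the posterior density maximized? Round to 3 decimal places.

0.154

Posterior: Beta(8+7, 6+72) = Beta(15, 78).
Mode = (15−1)/(15+78−2) = 14/91 = 0.154.
Mean = 15/(15+78) = 15/93 = 0.161.
This is the posterior mode — the MAP estimate.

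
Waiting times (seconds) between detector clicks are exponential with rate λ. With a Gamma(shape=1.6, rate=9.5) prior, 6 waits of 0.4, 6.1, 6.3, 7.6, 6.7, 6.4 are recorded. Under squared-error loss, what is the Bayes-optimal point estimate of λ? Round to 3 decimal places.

Σ times = 33.5. Posterior: Gamma(shape = 1.6+6 = 7.6, rate = 9.5+33.5 = 43.0).
Mode = (α−1)/β = 6.6/43.0 = 0.153.
Mean = α/β = 7.6/43.0 = 0.177.
Squared-error loss ⇒ the optimal estimator is the posterior mean.

0.177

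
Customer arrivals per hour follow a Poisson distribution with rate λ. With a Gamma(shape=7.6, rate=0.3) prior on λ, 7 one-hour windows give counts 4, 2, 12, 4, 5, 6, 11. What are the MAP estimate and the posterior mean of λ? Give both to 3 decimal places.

Σ counts = 44. Posterior: Gamma(shape = 7.6+44 = 51.6, rate = 0.3+7 = 7.3).
Mode = (α−1)/β = 50.6/7.3 = 6.932.
Mean = α/β = 51.6/7.3 = 7.068.

MAP estimate = 6.932, posterior mean = 7.068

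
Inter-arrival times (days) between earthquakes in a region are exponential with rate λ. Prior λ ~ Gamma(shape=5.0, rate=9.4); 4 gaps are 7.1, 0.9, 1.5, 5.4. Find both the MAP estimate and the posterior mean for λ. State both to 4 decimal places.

MAP estimate = 0.3292, posterior mean = 0.3704

Σ times = 14.9. Posterior: Gamma(shape = 5.0+4 = 9.0, rate = 9.4+14.9 = 24.3).
Mode = (α−1)/β = 8.0/24.3 = 0.3292.
Mean = α/β = 9.0/24.3 = 0.3704.
Mean > mode: the posterior has a right tail.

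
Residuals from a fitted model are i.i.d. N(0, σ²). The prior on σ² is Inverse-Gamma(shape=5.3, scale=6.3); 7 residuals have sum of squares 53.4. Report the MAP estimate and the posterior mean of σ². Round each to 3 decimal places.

Posterior: Inverse-Gamma(shape = 5.3+7/2 = 8.8, scale = 6.3+53.4/2 = 33.0).
Mode = β/(α+1) = 33.0/9.8 = 3.367.
Mean = β/(α−1) = 33.0/7.8 = 4.231.
Mean > mode: the posterior has a right tail.

MAP = 3.367, posterior mean = 4.231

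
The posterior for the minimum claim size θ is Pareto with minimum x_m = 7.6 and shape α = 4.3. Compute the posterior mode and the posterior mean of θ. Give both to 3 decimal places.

MAP = 7.600, posterior mean = 9.903

The Pareto density is strictly decreasing on [x_m, ∞), so the mode is x_m = 7.600.
Mean = α·x_m/(α−1) = 4.3·7.6/3.3 = 9.903.
The posterior is right-skewed, so the mean exceeds the mode.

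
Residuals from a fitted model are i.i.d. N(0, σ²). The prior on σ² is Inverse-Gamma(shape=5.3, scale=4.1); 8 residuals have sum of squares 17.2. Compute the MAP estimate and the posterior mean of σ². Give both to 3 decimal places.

Posterior: Inverse-Gamma(shape = 5.3+8/2 = 9.3, scale = 4.1+17.2/2 = 12.7).
Mode = β/(α+1) = 12.7/10.3 = 1.233.
Mean = β/(α−1) = 12.7/8.3 = 1.530.

MAP = 1.233, posterior mean = 1.530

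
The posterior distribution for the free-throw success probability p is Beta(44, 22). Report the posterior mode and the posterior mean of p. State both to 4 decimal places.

Mode = (44−1)/(44+22−2) = 43/64 = 0.6719.
Mean = 44/(44+22) = 44/66 = 0.6667.
Mode > mean: the posterior has a left tail.

MAP = 0.6719; posterior mean = 0.6667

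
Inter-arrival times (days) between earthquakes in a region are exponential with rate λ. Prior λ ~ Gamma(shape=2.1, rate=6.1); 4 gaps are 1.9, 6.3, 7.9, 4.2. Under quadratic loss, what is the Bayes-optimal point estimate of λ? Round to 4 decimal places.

Σ times = 20.3. Posterior: Gamma(shape = 2.1+4 = 6.1, rate = 6.1+20.3 = 26.4).
Mode = (α−1)/β = 5.1/26.4 = 0.1932.
Mean = α/β = 6.1/26.4 = 0.2311.
Quadratic loss ⇒ the optimal estimator is the posterior mean.

0.2311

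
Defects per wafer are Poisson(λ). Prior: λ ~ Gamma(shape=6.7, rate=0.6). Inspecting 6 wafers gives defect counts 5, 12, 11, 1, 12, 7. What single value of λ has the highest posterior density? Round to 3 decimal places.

Σ counts = 48. Posterior: Gamma(shape = 6.7+48 = 54.7, rate = 0.6+6 = 6.6).
Mode = (α−1)/β = 53.7/6.6 = 8.136.
Mean = α/β = 54.7/6.6 = 8.288.
This is the posterior mode — the MAP estimate.

8.136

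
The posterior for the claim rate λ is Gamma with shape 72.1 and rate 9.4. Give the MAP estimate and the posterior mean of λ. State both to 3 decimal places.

Mode = (α−1)/β = 71.1/9.4 = 7.564.
Mean = α/β = 72.1/9.4 = 7.670.

λ_MAP = 7.564, E[λ|data] = 7.670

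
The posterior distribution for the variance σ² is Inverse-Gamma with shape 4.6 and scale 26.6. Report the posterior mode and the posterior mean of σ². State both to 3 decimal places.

σ²_MAP = 4.750, E[σ²|data] = 7.389

Mode = β/(α+1) = 26.6/5.6 = 4.750.
Mean = β/(α−1) = 26.6/3.6 = 7.389.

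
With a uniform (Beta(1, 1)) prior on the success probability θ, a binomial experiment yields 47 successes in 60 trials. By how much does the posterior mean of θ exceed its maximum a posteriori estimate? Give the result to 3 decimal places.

Posterior: Beta(1+47, 1+13) = Beta(48, 14).
Mode = (48−1)/(48+14−2) = 47/60 = 0.783.
With a flat prior the MAP equals the MLE, 47/60.
Mean = 48/(48+14) = 48/62 = 0.774.
Difference = 0.774 − 0.783 = -0.009.

-0.009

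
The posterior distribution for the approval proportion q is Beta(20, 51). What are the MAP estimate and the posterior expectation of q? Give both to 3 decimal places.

Mode = (20−1)/(20+51−2) = 19/69 = 0.275.
Mean = 20/(20+51) = 20/71 = 0.282.
Right-skewed posterior ⇒ mode < mean.

MAP: 0.275. Posterior mean: 0.282.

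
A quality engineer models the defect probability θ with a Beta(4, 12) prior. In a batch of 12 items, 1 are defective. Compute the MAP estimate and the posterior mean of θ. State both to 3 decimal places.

Posterior: Beta(4+1, 12+11) = Beta(5, 23).
Mode = (5−1)/(5+23−2) = 4/26 = 0.154.
Mean = 5/(5+23) = 5/28 = 0.179.

MAP = 0.154; posterior mean = 0.179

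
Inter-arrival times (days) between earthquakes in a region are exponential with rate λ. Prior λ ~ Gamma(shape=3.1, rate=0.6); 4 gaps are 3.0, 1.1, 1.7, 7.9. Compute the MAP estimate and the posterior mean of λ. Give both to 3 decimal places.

MAP = 0.427, posterior mean = 0.497

Σ times = 13.7. Posterior: Gamma(shape = 3.1+4 = 7.1, rate = 0.6+13.7 = 14.3).
Mode = (α−1)/β = 6.1/14.3 = 0.427.
Mean = α/β = 7.1/14.3 = 0.497.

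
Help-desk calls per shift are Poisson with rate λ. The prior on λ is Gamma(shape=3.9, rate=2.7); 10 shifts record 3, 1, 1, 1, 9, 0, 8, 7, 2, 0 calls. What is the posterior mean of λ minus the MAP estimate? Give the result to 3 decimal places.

Σ counts = 32. Posterior: Gamma(shape = 3.9+32 = 35.9, rate = 2.7+10 = 12.7).
Mode = (α−1)/β = 34.9/12.7 = 2.748.
Mean = α/β = 35.9/12.7 = 2.827.
Difference = 2.827 − 2.748 = 0.079.
Mean > mode: the posterior has a right tail.

0.079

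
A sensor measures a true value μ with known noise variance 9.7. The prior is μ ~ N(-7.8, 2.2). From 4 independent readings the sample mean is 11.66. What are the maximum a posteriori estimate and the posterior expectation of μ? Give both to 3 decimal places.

MAP = 1.457; posterior mean = 1.457

Posterior for μ is Normal. Precision-weighted mean: (1/2.2·-7.8 + 4/9.7·11.66) / (1/2.2 + 4/9.7) = 1.457.
A Normal posterior is symmetric, so mode = mean.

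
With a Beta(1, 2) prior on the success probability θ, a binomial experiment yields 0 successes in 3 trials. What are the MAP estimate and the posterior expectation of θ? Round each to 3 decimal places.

Posterior: Beta(1+0, 2+3) = Beta(1, 5).
Since α = 1 ≤ 1 and β > 1, the Beta density is monotone decreasing on [0,1]; the mode is at 0.
Mean = 1/(1+5) = 0.167.
The posterior is right-skewed, so the mean exceeds the mode.

MAP = 0.000, posterior mean = 0.167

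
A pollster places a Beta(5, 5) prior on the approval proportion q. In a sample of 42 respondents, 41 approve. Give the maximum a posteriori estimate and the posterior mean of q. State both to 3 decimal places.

MAP: 0.900. Posterior mean: 0.885.

Posterior: Beta(5+41, 5+1) = Beta(46, 6).
Mode = (46−1)/(46+6−2) = 45/50 = 0.900.
Mean = 46/(46+6) = 46/52 = 0.885.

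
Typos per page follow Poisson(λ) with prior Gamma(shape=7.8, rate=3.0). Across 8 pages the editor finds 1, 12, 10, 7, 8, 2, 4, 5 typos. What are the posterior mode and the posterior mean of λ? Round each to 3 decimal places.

MAP = 5.073, posterior mean = 5.164

Σ counts = 49. Posterior: Gamma(shape = 7.8+49 = 56.8, rate = 3.0+8 = 11.0).
Mode = (α−1)/β = 55.8/11.0 = 5.073.
Mean = α/β = 56.8/11.0 = 5.164.
Right-skewed posterior ⇒ mode < mean.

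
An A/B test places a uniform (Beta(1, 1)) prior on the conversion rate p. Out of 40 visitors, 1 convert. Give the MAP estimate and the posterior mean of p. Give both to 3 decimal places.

MAP: 0.025. Posterior mean: 0.048.

Posterior: Beta(1+1, 1+39) = Beta(2, 40).
Mode = (2−1)/(2+40−2) = 1/40 = 0.025.
With a flat prior the MAP equals the MLE, 1/40.
Mean = 2/(2+40) = 2/42 = 0.048.
The mean is pulled above the mode by the posterior's right skew.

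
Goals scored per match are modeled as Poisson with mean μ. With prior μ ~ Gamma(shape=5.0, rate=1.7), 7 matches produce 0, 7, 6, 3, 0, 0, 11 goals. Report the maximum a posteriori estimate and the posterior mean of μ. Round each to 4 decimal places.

maximum a posteriori estimate = 3.5632, posterior mean = 3.6782

Σ counts = 27. Posterior: Gamma(shape = 5.0+27 = 32.0, rate = 1.7+7 = 8.7).
Mode = (α−1)/β = 31.0/8.7 = 3.5632.
Mean = α/β = 32.0/8.7 = 3.6782.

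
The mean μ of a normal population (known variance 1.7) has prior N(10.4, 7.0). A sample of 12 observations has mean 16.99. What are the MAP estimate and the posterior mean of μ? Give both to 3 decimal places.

Posterior for μ is Normal. Precision-weighted mean: (1/7.0·10.4 + 12/1.7·16.99) / (1/7.0 + 12/1.7) = 16.859.
A Normal posterior is symmetric, so mode = mean.

μ_MAP = 16.859, E[μ|data] = 16.859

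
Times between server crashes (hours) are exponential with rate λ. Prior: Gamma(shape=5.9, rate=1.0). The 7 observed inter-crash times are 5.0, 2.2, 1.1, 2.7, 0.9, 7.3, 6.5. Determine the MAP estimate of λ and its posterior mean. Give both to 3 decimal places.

MAP: 0.446. Posterior mean: 0.483.

Σ times = 25.7. Posterior: Gamma(shape = 5.9+7 = 12.9, rate = 1.0+25.7 = 26.7).
Mode = (α−1)/β = 11.9/26.7 = 0.446.
Mean = α/β = 12.9/26.7 = 0.483.
Mean > mode: the posterior has a right tail.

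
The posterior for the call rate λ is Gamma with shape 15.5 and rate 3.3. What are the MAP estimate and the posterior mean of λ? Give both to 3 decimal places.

Mode = (α−1)/β = 14.5/3.3 = 4.394.
Mean = α/β = 15.5/3.3 = 4.697.
The mean is pulled above the mode by the posterior's right skew.

MAP: 4.394. Posterior mean: 4.697.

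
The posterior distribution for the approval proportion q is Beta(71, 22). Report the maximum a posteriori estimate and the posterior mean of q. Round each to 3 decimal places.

Mode = (71−1)/(71+22−2) = 70/91 = 0.769.
Mean = 71/(71+22) = 71/93 = 0.763.
Left-skewed posterior ⇒ mean < mode.

MAP: 0.769. Posterior mean: 0.763.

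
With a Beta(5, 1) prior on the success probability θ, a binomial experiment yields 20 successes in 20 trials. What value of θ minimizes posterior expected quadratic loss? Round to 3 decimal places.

Posterior: Beta(5+20, 1+0) = Beta(25, 1).
Since β = 1 ≤ 1 and α > 1, the Beta density is monotone increasing on [0,1]; the mode is at 1.
Mean = 25/(25+1) = 0.962.
Quadratic loss ⇒ the optimal estimator is the posterior mean.

0.962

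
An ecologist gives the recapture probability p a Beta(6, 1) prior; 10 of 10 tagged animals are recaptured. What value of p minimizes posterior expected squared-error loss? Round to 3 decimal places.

0.941

Posterior: Beta(6+10, 1+0) = Beta(16, 1).
Since β = 1 ≤ 1 and α > 1, the Beta density is monotone increasing on [0,1]; the mode is at 1.
Mean = 16/(16+1) = 0.941.
Squared-error loss ⇒ the optimal estimator is the posterior mean.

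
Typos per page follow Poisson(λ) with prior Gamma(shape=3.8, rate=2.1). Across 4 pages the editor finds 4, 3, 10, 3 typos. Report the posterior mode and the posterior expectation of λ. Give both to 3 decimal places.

MAP = 3.738; posterior mean = 3.902

Σ counts = 20. Posterior: Gamma(shape = 3.8+20 = 23.8, rate = 2.1+4 = 6.1).
Mode = (α−1)/β = 22.8/6.1 = 3.738.
Mean = α/β = 23.8/6.1 = 3.902.
The posterior is right-skewed, so the mean exceeds the mode.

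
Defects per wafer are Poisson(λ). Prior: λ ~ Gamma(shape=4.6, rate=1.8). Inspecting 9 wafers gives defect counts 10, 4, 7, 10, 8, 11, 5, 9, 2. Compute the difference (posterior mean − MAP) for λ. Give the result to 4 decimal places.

Σ counts = 66. Posterior: Gamma(shape = 4.6+66 = 70.6, rate = 1.8+9 = 10.8).
Mode = (α−1)/β = 69.6/10.8 = 6.4444.
Mean = α/β = 70.6/10.8 = 6.5370.
Difference = 6.5370 − 6.4444 = 0.0926.

0.0926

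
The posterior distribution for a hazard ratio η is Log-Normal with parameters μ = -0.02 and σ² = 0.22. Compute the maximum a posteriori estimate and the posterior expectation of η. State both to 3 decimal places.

Mode = exp(μ − σ²) = exp(-0.24) = 0.787.
Mean = exp(μ + σ²/2) = exp(0.090) = 1.094.

MAP: 0.787. Posterior mean: 1.094.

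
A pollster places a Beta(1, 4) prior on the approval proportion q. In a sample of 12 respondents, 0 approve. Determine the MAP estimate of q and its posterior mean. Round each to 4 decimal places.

MAP estimate = 0.0000, posterior mean = 0.0588

Posterior: Beta(1+0, 4+12) = Beta(1, 16).
Since α = 1 ≤ 1 and β > 1, the Beta density is monotone decreasing on [0,1]; the mode is at 0.
Mean = 1/(1+16) = 0.0588.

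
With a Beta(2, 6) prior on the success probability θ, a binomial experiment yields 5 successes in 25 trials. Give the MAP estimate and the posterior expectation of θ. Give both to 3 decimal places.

Posterior: Beta(2+5, 6+20) = Beta(7, 26).
Mode = (7−1)/(7+26−2) = 6/31 = 0.194.
Mean = 7/(7+26) = 7/33 = 0.212.

θ_MAP = 0.194, E[θ|data] = 0.212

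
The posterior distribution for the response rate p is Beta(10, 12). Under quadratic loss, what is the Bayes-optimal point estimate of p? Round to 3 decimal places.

0.455

Mode = (10−1)/(10+12−2) = 9/20 = 0.450.
Mean = 10/(10+12) = 10/22 = 0.455.
Quadratic loss ⇒ the optimal estimator is the posterior mean.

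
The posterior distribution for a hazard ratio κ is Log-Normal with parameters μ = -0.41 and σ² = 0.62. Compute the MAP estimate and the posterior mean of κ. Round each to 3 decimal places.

MAP estimate = 0.357, posterior mean = 0.905

Mode = exp(μ − σ²) = exp(-1.03) = 0.357.
Mean = exp(μ + σ²/2) = exp(-0.100) = 0.905.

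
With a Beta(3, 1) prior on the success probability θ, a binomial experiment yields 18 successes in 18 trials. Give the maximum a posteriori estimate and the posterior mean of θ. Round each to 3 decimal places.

maximum a posteriori estimate = 1.000, posterior mean = 0.955

Posterior: Beta(3+18, 1+0) = Beta(21, 1).
Since β = 1 ≤ 1 and α > 1, the Beta density is monotone increasing on [0,1]; the mode is at 1.
Mean = 21/(21+1) = 0.955.
The mean is pulled below the mode by the posterior's left skew.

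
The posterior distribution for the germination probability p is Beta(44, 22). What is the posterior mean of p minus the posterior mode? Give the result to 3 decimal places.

Mode = (44−1)/(44+22−2) = 43/64 = 0.672.
Mean = 44/(44+22) = 44/66 = 0.667.
Difference = 0.667 − 0.672 = -0.005.
Mode > mean: the posterior has a left tail.

-0.005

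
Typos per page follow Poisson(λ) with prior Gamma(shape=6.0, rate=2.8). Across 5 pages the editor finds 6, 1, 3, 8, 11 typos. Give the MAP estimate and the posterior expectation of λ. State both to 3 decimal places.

MAP = 4.359; posterior mean = 4.487

Σ counts = 29. Posterior: Gamma(shape = 6.0+29 = 35.0, rate = 2.8+5 = 7.8).
Mode = (α−1)/β = 34.0/7.8 = 4.359.
Mean = α/β = 35.0/7.8 = 4.487.
Mean > mode: the posterior has a right tail.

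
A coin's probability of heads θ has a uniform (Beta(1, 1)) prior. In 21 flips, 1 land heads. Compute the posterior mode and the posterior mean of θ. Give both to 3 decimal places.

posterior mode = 0.048, posterior mean = 0.087

Posterior: Beta(1+1, 1+20) = Beta(2, 21).
Mode = (2−1)/(2+21−2) = 1/21 = 0.048.
Mean = 2/(2+21) = 2/23 = 0.087.
Mean > mode: the posterior has a right tail.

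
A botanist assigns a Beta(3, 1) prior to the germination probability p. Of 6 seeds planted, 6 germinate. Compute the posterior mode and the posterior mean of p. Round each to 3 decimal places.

Posterior: Beta(3+6, 1+0) = Beta(9, 1).
Since β = 1 ≤ 1 and α > 1, the Beta density is monotone increasing on [0,1]; the mode is at 1.
Mean = 9/(9+1) = 0.900.
Mode > mean: the posterior has a left tail.

posterior mode = 1.000, posterior mean = 0.900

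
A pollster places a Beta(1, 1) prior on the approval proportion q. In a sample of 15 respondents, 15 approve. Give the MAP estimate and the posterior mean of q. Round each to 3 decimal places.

Posterior: Beta(1+15, 1+0) = Beta(16, 1).
Since β = 1 ≤ 1 and α > 1, the Beta density is monotone increasing on [0,1]; the mode is at 1.
Mean = 16/(16+1) = 0.941.

MAP estimate = 1.000, posterior mean = 0.941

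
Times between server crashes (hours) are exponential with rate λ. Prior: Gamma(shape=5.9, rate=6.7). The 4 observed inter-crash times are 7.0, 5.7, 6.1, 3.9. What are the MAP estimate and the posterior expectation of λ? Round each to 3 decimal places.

Σ times = 22.7. Posterior: Gamma(shape = 5.9+4 = 9.9, rate = 6.7+22.7 = 29.4).
Mode = (α−1)/β = 8.9/29.4 = 0.303.
Mean = α/β = 9.9/29.4 = 0.337.
Mean > mode: the posterior has a right tail.

MAP estimate = 0.303, posterior expectation = 0.337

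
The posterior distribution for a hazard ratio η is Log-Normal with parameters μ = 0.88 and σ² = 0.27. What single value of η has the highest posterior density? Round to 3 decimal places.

1.840

Mode = exp(μ − σ²) = exp(0.61) = 1.840.
Mean = exp(μ + σ²/2) = exp(1.015) = 2.759.
This is the posterior mode — the MAP estimate.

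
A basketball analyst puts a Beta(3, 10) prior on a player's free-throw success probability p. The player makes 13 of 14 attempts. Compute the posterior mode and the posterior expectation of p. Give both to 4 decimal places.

MAP = 0.6000; posterior mean = 0.5926

Posterior: Beta(3+13, 10+1) = Beta(16, 11).
Mode = (16−1)/(16+11−2) = 15/25 = 0.6000.
Mean = 16/(16+11) = 16/27 = 0.5926.
The posterior is left-skewed, so the mode exceeds the mean.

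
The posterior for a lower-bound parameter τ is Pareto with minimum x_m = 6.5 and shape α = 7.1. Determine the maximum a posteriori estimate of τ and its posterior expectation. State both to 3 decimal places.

The Pareto density is strictly decreasing on [x_m, ∞), so the mode is x_m = 6.500.
Mean = α·x_m/(α−1) = 7.1·6.5/6.1 = 7.566.
The mean is pulled above the mode by the posterior's right skew.

τ_MAP = 6.500, E[τ|data] = 7.566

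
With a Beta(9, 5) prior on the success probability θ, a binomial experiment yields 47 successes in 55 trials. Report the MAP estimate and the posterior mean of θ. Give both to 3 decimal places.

MAP = 0.821, posterior mean = 0.812

Posterior: Beta(9+47, 5+8) = Beta(56, 13).
Mode = (56−1)/(56+13−2) = 55/67 = 0.821.
Mean = 56/(56+13) = 56/69 = 0.812.
The posterior is left-skewed, so the mode exceeds the mean.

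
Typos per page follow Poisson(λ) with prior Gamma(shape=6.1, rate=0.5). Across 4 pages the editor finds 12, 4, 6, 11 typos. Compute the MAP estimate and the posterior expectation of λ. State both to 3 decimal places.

MAP = 8.467; posterior mean = 8.689

Σ counts = 33. Posterior: Gamma(shape = 6.1+33 = 39.1, rate = 0.5+4 = 4.5).
Mode = (α−1)/β = 38.1/4.5 = 8.467.
Mean = α/β = 39.1/4.5 = 8.689.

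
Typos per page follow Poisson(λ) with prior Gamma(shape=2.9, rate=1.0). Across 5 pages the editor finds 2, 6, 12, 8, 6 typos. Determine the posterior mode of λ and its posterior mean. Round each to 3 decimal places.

MAP: 5.983. Posterior mean: 6.150.

Σ counts = 34. Posterior: Gamma(shape = 2.9+34 = 36.9, rate = 1.0+5 = 6.0).
Mode = (α−1)/β = 35.9/6.0 = 5.983.
Mean = α/β = 36.9/6.0 = 6.150.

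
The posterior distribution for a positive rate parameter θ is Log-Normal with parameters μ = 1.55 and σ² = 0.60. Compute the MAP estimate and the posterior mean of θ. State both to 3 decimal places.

Mode = exp(μ − σ²) = exp(0.95) = 2.586.
Mean = exp(μ + σ²/2) = exp(1.850) = 6.360.

MAP: 2.586. Posterior mean: 6.360.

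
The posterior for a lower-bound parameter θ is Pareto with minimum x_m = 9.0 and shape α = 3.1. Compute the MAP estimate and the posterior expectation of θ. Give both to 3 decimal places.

MAP = 9.000, posterior mean = 13.286

The Pareto density is strictly decreasing on [x_m, ∞), so the mode is x_m = 9.000.
Mean = α·x_m/(α−1) = 3.1·9.0/2.1 = 13.286.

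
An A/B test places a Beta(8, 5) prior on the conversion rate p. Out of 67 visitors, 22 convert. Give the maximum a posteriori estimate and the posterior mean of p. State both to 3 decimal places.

Posterior: Beta(8+22, 5+45) = Beta(30, 50).
Mode = (30−1)/(30+50−2) = 29/78 = 0.372.
Mean = 30/(30+50) = 30/80 = 0.375.
The posterior is right-skewed, so the mean exceeds the mode.

p_MAP = 0.372, E[p|data] = 0.375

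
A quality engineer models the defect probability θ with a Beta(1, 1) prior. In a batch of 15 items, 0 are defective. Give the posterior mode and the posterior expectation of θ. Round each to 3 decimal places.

MAP = 0.000; posterior mean = 0.059

Posterior: Beta(1+0, 1+15) = Beta(1, 16).
Since α = 1 ≤ 1 and β > 1, the Beta density is monotone decreasing on [0,1]; the mode is at 0.
Mean = 1/(1+16) = 0.059.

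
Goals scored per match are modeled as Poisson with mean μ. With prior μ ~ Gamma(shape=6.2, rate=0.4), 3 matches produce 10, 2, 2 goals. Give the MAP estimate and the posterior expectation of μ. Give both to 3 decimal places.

MAP = 5.647; posterior mean = 5.941

Σ counts = 14. Posterior: Gamma(shape = 6.2+14 = 20.2, rate = 0.4+3 = 3.4).
Mode = (α−1)/β = 19.2/3.4 = 5.647.
Mean = α/β = 20.2/3.4 = 5.941.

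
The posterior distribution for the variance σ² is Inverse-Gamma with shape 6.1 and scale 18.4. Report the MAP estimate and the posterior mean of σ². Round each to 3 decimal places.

σ²_MAP = 2.592, E[σ²|data] = 3.608

Mode = β/(α+1) = 18.4/7.1 = 2.592.
Mean = β/(α−1) = 18.4/5.1 = 3.608.
Mean > mode: the posterior has a right tail.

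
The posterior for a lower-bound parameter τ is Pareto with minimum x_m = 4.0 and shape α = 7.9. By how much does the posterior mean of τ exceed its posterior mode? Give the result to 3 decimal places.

0.580

The Pareto density is strictly decreasing on [x_m, ∞), so the mode is x_m = 4.000.
Mean = α·x_m/(α−1) = 7.9·4.0/6.9 = 4.580.
Difference = 4.580 − 4.000 = 0.580.
The posterior is right-skewed, so the mean exceeds the mode.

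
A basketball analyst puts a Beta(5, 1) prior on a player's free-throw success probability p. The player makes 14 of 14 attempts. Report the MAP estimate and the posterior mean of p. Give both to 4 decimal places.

Posterior: Beta(5+14, 1+0) = Beta(19, 1).
Since β = 1 ≤ 1 and α > 1, the Beta density is monotone increasing on [0,1]; the mode is at 1.
Mean = 19/(19+1) = 0.9500.

MAP = 1.0000, posterior mean = 0.9500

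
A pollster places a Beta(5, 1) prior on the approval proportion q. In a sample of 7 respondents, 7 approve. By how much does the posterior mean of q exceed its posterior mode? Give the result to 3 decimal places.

-0.077

Posterior: Beta(5+7, 1+0) = Beta(12, 1).
Since β = 1 ≤ 1 and α > 1, the Beta density is monotone increasing on [0,1]; the mode is at 1.
Mean = 12/(12+1) = 0.923.
Difference = 0.923 − 1.000 = -0.077.
The mean is pulled below the mode by the posterior's left skew.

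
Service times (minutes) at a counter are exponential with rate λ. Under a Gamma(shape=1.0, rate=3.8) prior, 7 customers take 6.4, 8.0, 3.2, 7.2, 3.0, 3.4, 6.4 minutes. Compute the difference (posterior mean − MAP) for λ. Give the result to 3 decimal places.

0.024

Σ times = 37.6. Posterior: Gamma(shape = 1.0+7 = 8.0, rate = 3.8+37.6 = 41.4).
Mode = (α−1)/β = 7.0/41.4 = 0.169.
Mean = α/β = 8.0/41.4 = 0.193.
Difference = 0.193 − 0.169 = 0.024.
Right-skewed posterior ⇒ mode < mean.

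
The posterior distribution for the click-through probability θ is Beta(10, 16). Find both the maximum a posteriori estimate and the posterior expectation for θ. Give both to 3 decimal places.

MAP = 0.375, posterior mean = 0.385

Mode = (10−1)/(10+16−2) = 9/24 = 0.375.
Mean = 10/(10+16) = 10/26 = 0.385.
Mean > mode: the posterior has a right tail.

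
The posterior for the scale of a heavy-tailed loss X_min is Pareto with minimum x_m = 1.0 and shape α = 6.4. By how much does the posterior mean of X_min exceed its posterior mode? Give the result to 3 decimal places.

0.185

The Pareto density is strictly decreasing on [x_m, ∞), so the mode is x_m = 1.000.
Mean = α·x_m/(α−1) = 6.4·1.0/5.4 = 1.185.
Difference = 1.185 − 1.000 = 0.185.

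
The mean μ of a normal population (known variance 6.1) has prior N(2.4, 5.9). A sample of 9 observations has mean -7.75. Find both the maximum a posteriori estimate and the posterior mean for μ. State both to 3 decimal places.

Posterior for μ is Normal. Precision-weighted mean: (1/5.9·2.4 + 9/6.1·-7.75) / (1/5.9 + 9/6.1) = -6.704.
A Normal posterior is symmetric, so mode = mean.

μ_MAP = -6.704, E[μ|data] = -6.704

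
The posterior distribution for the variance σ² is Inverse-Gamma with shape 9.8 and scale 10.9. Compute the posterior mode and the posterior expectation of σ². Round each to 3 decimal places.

MAP = 1.009; posterior mean = 1.239

Mode = β/(α+1) = 10.9/10.8 = 1.009.
Mean = β/(α−1) = 10.9/8.8 = 1.239.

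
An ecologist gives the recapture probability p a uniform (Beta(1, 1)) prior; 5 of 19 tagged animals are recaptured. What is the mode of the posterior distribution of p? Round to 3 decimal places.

0.263

Posterior: Beta(1+5, 1+14) = Beta(6, 15).
Mode = (6−1)/(6+15−2) = 5/19 = 0.263.
Mean = 6/(6+15) = 6/21 = 0.286.
This is the posterior mode — the MAP estimate.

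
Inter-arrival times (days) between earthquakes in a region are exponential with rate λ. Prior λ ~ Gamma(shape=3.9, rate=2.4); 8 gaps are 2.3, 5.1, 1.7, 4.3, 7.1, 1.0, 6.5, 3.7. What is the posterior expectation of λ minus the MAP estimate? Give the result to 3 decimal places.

0.029

Σ times = 31.7. Posterior: Gamma(shape = 3.9+8 = 11.9, rate = 2.4+31.7 = 34.1).
Mode = (α−1)/β = 10.9/34.1 = 0.320.
Mean = α/β = 11.9/34.1 = 0.349.
Difference = 0.349 − 0.320 = 0.029.
Mean > mode: the posterior has a right tail.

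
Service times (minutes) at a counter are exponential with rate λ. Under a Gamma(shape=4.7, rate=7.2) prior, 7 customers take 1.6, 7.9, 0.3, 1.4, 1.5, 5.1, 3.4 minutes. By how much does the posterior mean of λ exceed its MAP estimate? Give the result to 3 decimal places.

0.035

Σ times = 21.2. Posterior: Gamma(shape = 4.7+7 = 11.7, rate = 7.2+21.2 = 28.4).
Mode = (α−1)/β = 10.7/28.4 = 0.377.
Mean = α/β = 11.7/28.4 = 0.412.
Difference = 0.412 − 0.377 = 0.035.
The mean is pulled above the mode by the posterior's right skew.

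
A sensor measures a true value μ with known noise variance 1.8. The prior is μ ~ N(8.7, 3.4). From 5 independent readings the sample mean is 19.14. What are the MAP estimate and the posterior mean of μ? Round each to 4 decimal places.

Posterior for μ is Normal. Precision-weighted mean: (1/3.4·8.7 + 5/1.8·19.14) / (1/3.4 + 5/1.8) = 18.1404.
A Normal posterior is symmetric, so mode = mean.

μ_MAP = 18.1404, E[μ|data] = 18.1404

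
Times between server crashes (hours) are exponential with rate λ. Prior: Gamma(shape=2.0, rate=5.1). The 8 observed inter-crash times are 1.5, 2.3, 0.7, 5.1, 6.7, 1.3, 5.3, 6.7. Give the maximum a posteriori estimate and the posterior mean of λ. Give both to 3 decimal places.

MAP = 0.259; posterior mean = 0.288

Σ times = 29.6. Posterior: Gamma(shape = 2.0+8 = 10.0, rate = 5.1+29.6 = 34.7).
Mode = (α−1)/β = 9.0/34.7 = 0.259.
Mean = α/β = 10.0/34.7 = 0.288.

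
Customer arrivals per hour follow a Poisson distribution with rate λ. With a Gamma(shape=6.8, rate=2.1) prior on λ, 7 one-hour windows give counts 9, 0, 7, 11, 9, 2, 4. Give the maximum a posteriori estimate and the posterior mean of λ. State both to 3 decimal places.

Σ counts = 42. Posterior: Gamma(shape = 6.8+42 = 48.8, rate = 2.1+7 = 9.1).
Mode = (α−1)/β = 47.8/9.1 = 5.253.
Mean = α/β = 48.8/9.1 = 5.363.

λ_MAP = 5.253, E[λ|data] = 5.363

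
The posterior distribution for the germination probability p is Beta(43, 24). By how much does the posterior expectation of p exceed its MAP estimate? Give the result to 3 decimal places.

-0.004

Mode = (43−1)/(43+24−2) = 42/65 = 0.646.
Mean = 43/(43+24) = 43/67 = 0.642.
Difference = 0.642 − 0.646 = -0.004.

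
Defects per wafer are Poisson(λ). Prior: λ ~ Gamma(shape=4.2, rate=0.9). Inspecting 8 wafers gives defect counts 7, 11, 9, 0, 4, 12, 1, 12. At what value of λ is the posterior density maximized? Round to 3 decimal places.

Σ counts = 56. Posterior: Gamma(shape = 4.2+56 = 60.2, rate = 0.9+8 = 8.9).
Mode = (α−1)/β = 59.2/8.9 = 6.652.
Mean = α/β = 60.2/8.9 = 6.764.
This is the posterior mode — the MAP estimate.

6.652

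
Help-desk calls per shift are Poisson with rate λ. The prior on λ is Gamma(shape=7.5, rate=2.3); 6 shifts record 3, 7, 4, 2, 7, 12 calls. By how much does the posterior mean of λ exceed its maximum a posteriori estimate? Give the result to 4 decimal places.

0.1205

Σ counts = 35. Posterior: Gamma(shape = 7.5+35 = 42.5, rate = 2.3+6 = 8.3).
Mode = (α−1)/β = 41.5/8.3 = 5.0000.
Mean = α/β = 42.5/8.3 = 5.1205.
Difference = 5.1205 − 5.0000 = 0.1205.
The mean is pulled above the mode by the posterior's right skew.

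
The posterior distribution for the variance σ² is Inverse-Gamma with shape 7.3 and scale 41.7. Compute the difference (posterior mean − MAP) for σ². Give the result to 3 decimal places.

Mode = β/(α+1) = 41.7/8.3 = 5.024.
Mean = β/(α−1) = 41.7/6.3 = 6.619.
Difference = 6.619 − 5.024 = 1.595.

1.595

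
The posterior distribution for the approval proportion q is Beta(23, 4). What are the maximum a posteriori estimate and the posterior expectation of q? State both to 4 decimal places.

MAP = 0.8800; posterior mean = 0.8519

Mode = (23−1)/(23+4−2) = 22/25 = 0.8800.
Mean = 23/(23+4) = 23/27 = 0.8519.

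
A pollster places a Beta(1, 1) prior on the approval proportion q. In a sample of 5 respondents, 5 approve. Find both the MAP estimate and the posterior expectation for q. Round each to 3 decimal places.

Posterior: Beta(1+5, 1+0) = Beta(6, 1).
Since β = 1 ≤ 1 and α > 1, the Beta density is monotone increasing on [0,1]; the mode is at 1.
Mean = 6/(6+1) = 0.857.

q_MAP = 1.000, E[q|data] = 0.857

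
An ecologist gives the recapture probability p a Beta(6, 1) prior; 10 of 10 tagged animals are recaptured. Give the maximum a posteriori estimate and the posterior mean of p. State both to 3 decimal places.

maximum a posteriori estimate = 1.000, posterior mean = 0.941

Posterior: Beta(6+10, 1+0) = Beta(16, 1).
Since β = 1 ≤ 1 and α > 1, the Beta density is monotone increasing on [0,1]; the mode is at 1.
Mean = 16/(16+1) = 0.941.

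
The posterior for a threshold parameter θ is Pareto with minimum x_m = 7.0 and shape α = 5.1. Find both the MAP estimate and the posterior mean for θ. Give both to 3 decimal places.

MAP estimate = 7.000, posterior mean = 8.707

The Pareto density is strictly decreasing on [x_m, ∞), so the mode is x_m = 7.000.
Mean = α·x_m/(α−1) = 5.1·7.0/4.1 = 8.707.
Right-skewed posterior ⇒ mode < mean.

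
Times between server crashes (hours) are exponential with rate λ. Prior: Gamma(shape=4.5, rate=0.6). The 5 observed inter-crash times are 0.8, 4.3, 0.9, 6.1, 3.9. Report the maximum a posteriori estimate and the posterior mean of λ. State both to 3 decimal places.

Σ times = 16.0. Posterior: Gamma(shape = 4.5+5 = 9.5, rate = 0.6+16.0 = 16.6).
Mode = (α−1)/β = 8.5/16.6 = 0.512.
Mean = α/β = 9.5/16.6 = 0.572.
Right-skewed posterior ⇒ mode < mean.

MAP = 0.512; posterior mean = 0.572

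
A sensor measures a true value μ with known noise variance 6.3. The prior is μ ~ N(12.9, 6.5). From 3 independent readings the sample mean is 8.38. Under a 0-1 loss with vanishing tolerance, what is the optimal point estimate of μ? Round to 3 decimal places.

9.484

Posterior for μ is Normal. Precision-weighted mean: (1/6.5·12.9 + 3/6.3·8.38) / (1/6.5 + 3/6.3) = 9.484.
A Normal posterior is symmetric, so mode = mean.
This is the posterior mode — the MAP estimate.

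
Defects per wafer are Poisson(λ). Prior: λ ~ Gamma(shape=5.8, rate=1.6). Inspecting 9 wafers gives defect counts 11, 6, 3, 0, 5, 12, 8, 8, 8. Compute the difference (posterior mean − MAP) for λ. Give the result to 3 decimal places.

0.094

Σ counts = 61. Posterior: Gamma(shape = 5.8+61 = 66.8, rate = 1.6+9 = 10.6).
Mode = (α−1)/β = 65.8/10.6 = 6.208.
Mean = α/β = 66.8/10.6 = 6.302.
Difference = 6.302 − 6.208 = 0.094.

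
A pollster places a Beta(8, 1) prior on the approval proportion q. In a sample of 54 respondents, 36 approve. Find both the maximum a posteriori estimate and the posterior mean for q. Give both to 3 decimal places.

MAP = 0.705; posterior mean = 0.698

Posterior: Beta(8+36, 1+18) = Beta(44, 19).
Mode = (44−1)/(44+19−2) = 43/61 = 0.705.
Mean = 44/(44+19) = 44/63 = 0.698.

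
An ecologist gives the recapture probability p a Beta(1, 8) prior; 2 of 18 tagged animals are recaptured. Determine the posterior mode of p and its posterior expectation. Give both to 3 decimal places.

Posterior: Beta(1+2, 8+16) = Beta(3, 24).
Mode = (3−1)/(3+24−2) = 2/25 = 0.080.
Mean = 3/(3+24) = 3/27 = 0.111.

posterior mode = 0.080, posterior expectation = 0.111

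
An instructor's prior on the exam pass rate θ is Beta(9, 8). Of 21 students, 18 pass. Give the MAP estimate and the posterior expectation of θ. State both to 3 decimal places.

Posterior: Beta(9+18, 8+3) = Beta(27, 11).
Mode = (27−1)/(27+11−2) = 26/36 = 0.722.
Mean = 27/(27+11) = 27/38 = 0.711.
The mean is pulled below the mode by the posterior's left skew.

MAP: 0.722. Posterior mean: 0.711.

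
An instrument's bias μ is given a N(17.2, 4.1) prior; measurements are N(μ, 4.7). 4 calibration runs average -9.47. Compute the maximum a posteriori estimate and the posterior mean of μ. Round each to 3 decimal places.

MAP: -3.529. Posterior mean: -3.529.

Posterior for μ is Normal. Precision-weighted mean: (1/4.1·17.2 + 4/4.7·-9.47) / (1/4.1 + 4/4.7) = -3.529.
A Normal posterior is symmetric, so mode = mean.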